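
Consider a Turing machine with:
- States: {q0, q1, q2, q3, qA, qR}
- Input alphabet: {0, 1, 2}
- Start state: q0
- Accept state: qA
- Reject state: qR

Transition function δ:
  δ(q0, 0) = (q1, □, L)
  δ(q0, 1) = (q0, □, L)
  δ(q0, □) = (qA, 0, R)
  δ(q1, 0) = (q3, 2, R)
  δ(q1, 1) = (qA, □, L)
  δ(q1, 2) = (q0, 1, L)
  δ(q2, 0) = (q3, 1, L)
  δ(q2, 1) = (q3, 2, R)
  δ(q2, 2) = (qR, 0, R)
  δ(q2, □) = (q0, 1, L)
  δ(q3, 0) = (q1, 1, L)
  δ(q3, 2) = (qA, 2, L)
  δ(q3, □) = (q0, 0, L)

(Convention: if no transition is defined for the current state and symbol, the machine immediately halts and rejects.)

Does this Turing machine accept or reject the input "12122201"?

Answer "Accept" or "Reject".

Execution trace:
Initial: [q0]12122201
Step 1: δ(q0, 1) = (q0, □, L) → [q0]□□2122201
Step 2: δ(q0, □) = (qA, 0, R) → 0[qA]□2122201

The machine reaches the accept state qA and halts.

Answer: Accept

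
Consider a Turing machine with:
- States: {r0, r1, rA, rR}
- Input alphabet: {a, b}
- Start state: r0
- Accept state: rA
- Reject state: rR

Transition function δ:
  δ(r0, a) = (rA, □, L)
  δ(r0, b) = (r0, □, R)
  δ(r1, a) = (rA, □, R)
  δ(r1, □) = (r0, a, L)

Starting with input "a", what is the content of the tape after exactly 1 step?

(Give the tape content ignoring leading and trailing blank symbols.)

Execution trace:
Initial: [r0]a
Step 1: δ(r0, a) = (rA, □, L) → [rA]□□

The machine reaches the accept state rA and halts.

After 1 step, the tape (ignoring leading/trailing blanks) is: □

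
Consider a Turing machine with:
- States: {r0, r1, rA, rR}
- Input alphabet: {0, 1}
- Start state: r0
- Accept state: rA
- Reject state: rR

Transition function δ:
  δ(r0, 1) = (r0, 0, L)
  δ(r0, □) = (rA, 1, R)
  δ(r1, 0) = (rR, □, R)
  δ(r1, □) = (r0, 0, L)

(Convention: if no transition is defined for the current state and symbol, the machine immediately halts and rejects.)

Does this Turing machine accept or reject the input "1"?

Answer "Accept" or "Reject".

Execution trace:
Initial: [r0]1
Step 1: δ(r0, 1) = (r0, 0, L) → [r0]□0
Step 2: δ(r0, □) = (rA, 1, R) → 1[rA]0

The machine reaches the accept state rA and halts.

Answer: Accept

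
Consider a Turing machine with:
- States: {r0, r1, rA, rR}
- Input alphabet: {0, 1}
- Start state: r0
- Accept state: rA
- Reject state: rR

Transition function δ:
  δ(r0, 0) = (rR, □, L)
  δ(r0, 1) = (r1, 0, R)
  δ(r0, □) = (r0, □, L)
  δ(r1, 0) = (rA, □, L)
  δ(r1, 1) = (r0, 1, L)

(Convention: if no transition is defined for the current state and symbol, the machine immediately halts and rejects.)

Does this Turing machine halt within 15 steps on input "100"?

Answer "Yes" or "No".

Execution trace:
Initial: [r0]100
Step 1: δ(r0, 1) = (r1, 0, R) → 0[r1]00
Step 2: δ(r1, 0) = (rA, □, L) → [rA]0□0

The machine reaches the accept state rA and halts.
The machine halted after 2 steps (within the 15-step bound).

Answer: Yes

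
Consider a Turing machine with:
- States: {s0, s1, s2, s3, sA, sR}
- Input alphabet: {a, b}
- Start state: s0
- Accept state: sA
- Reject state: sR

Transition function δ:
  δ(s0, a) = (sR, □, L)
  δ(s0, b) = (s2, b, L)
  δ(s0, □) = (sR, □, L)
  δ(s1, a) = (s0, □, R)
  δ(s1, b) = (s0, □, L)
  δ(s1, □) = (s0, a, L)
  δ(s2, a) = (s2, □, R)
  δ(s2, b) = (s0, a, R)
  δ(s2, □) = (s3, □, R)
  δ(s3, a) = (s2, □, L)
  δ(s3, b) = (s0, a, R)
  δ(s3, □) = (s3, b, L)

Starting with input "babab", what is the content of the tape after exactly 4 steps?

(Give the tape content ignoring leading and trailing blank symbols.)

Execution trace:
Initial: [s0]babab
Step 1: δ(s0, b) = (s2, b, L) → [s2]□babab
Step 2: δ(s2, □) = (s3, □, R) → □[s3]babab
Step 3: δ(s3, b) = (s0, a, R) → □a[s0]abab
Step 4: δ(s0, a) = (sR, □, L) → □[sR]a□bab

The machine reaches the reject state sR and halts.

After 4 steps, the tape (ignoring leading/trailing blanks) is: a□bab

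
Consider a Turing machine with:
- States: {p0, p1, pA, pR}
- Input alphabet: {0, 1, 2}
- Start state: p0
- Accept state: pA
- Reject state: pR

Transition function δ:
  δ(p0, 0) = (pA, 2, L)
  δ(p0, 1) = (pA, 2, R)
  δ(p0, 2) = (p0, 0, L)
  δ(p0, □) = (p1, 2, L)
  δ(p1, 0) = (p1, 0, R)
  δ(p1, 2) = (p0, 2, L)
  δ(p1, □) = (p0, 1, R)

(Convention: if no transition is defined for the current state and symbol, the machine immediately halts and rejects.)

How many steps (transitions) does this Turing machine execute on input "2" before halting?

Execution trace:
Initial: [p0]2
Step 1: δ(p0, 2) = (p0, 0, L) → [p0]□0
Step 2: δ(p0, □) = (p1, 2, L) → [p1]□20
Step 3: δ(p1, □) = (p0, 1, R) → 1[p0]20
Step 4: δ(p0, 2) = (p0, 0, L) → [p0]100
Step 5: δ(p0, 1) = (pA, 2, R) → 2[pA]00

The machine reaches the accept state pA and halts.

The machine executed 5 steps before halting.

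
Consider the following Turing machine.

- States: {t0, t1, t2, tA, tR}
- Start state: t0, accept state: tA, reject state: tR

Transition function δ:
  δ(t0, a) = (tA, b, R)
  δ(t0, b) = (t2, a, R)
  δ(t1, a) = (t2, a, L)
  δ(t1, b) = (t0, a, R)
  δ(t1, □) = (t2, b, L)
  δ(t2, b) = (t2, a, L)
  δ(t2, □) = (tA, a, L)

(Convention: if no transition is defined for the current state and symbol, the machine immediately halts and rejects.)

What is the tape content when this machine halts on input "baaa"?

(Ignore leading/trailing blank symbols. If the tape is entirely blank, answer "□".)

Execution trace:
Initial: [t0]baaa
Step 1: δ(t0, b) = (t2, a, R) → a[t2]aaa

No transition is defined for δ(t2, a). By convention the machine halts and rejects.

Final tape (ignoring leading/trailing blanks): aaaa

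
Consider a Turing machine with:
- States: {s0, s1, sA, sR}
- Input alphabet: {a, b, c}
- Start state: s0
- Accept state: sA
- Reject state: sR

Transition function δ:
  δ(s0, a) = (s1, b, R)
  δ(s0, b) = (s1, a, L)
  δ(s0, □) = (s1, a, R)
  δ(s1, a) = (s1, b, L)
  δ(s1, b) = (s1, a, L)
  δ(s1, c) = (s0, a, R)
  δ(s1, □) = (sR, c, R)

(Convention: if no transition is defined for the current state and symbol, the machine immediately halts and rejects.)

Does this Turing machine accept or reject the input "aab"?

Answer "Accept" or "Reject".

Execution trace:
Initial: [s0]aab
Step 1: δ(s0, a) = (s1, b, R) → b[s1]ab
Step 2: δ(s1, a) = (s1, b, L) → [s1]bbb
Step 3: δ(s1, b) = (s1, a, L) → [s1]□abb
Step 4: δ(s1, □) = (sR, c, R) → c[sR]abb

The machine reaches the reject state sR and halts.

Answer: Reject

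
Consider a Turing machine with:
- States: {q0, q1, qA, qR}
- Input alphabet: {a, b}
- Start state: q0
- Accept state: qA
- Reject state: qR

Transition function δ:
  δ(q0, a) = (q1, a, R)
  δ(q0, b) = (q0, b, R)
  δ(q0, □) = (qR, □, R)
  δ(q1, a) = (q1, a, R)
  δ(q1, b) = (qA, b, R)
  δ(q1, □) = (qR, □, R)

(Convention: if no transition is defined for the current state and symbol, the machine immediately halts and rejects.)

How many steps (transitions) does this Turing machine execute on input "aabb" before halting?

Execution trace:
Initial: [q0]aabb
Step 1: δ(q0, a) = (q1, a, R) → a[q1]abb
Step 2: δ(q1, a) = (q1, a, R) → aa[q1]bb
Step 3: δ(q1, b) = (qA, b, R) → aab[qA]b

The machine reaches the accept state qA and halts.

The machine executed 3 steps before halting.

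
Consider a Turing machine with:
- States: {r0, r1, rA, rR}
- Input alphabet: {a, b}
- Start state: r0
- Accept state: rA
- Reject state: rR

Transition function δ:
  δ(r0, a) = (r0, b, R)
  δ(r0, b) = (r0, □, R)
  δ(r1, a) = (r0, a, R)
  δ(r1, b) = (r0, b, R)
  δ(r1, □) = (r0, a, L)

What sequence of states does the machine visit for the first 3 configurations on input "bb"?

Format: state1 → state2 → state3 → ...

Execution trace:
Initial: [r0]bb
Step 1: δ(r0, b) = (r0, □, R) → □[r0]b
Step 2: δ(r0, b) = (r0, □, R) → □□[r0]□

No transition is defined for δ(r0, □). By convention the machine halts and rejects.

State sequence: r0 → r0 → r0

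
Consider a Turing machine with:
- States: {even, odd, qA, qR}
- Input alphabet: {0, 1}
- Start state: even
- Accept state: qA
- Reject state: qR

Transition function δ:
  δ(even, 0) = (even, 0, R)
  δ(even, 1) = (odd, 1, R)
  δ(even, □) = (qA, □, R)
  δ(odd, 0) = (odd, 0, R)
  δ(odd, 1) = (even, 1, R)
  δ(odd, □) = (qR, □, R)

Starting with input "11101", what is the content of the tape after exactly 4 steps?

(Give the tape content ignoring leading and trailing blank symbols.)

Execution trace:
Initial: [even]11101
Step 1: δ(even, 1) = (odd, 1, R) → 1[odd]1101
Step 2: δ(odd, 1) = (even, 1, R) → 11[even]101
Step 3: δ(even, 1) = (odd, 1, R) → 111[odd]01
Step 4: δ(odd, 0) = (odd, 0, R) → 1110[odd]1

After 4 steps, the tape (ignoring leading/trailing blanks) is: 11101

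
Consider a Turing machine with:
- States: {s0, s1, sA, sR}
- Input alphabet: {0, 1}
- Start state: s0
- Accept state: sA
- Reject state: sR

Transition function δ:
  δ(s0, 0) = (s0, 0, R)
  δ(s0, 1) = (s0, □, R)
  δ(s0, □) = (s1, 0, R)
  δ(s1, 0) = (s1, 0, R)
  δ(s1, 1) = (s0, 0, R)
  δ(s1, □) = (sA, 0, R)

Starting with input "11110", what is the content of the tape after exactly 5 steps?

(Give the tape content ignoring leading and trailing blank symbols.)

Execution trace:
Initial: [s0]11110
Step 1: δ(s0, 1) = (s0, □, R) → □[s0]1110
Step 2: δ(s0, 1) = (s0, □, R) → □□[s0]110
Step 3: δ(s0, 1) = (s0, □, R) → □□□[s0]10
Step 4: δ(s0, 1) = (s0, □, R) → □□□□[s0]0
Step 5: δ(s0, 0) = (s0, 0, R) → □□□□0[s0]□

After 5 steps, the tape (ignoring leading/trailing blanks) is: 0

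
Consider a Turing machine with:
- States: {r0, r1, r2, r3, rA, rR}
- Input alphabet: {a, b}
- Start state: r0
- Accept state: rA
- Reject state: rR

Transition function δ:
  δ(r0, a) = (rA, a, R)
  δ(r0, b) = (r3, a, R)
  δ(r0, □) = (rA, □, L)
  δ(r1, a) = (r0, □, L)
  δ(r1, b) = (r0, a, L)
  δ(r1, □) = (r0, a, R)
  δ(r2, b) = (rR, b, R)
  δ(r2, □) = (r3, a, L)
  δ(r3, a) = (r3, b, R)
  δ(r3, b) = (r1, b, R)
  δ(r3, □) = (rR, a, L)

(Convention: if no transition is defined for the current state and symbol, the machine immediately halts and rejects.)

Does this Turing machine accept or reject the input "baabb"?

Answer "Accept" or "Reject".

Execution trace:
Initial: [r0]baabb
Step 1: δ(r0, b) = (r3, a, R) → a[r3]aabb
Step 2: δ(r3, a) = (r3, b, R) → ab[r3]abb
Step 3: δ(r3, a) = (r3, b, R) → abb[r3]bb
Step 4: δ(r3, b) = (r1, b, R) → abbb[r1]b
Step 5: δ(r1, b) = (r0, a, L) → abb[r0]ba
Step 6: δ(r0, b) = (r3, a, R) → abba[r3]a
Step 7: δ(r3, a) = (r3, b, R) → abbab[r3]□
Step 8: δ(r3, □) = (rR, a, L) → abba[rR]ba

The machine reaches the reject state rR and halts.

Answer: Reject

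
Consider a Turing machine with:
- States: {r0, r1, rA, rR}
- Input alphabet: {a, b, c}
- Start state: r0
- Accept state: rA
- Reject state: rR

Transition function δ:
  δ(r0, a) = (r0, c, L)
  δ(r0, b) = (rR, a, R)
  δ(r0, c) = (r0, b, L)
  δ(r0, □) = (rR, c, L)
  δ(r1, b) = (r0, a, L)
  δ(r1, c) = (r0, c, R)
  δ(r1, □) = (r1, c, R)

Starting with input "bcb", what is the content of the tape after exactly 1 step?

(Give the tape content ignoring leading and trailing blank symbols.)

Execution trace:
Initial: [r0]bcb
Step 1: δ(r0, b) = (rR, a, R) → a[rR]cb

The machine reaches the reject state rR and halts.

After 1 step, the tape (ignoring leading/trailing blanks) is: acb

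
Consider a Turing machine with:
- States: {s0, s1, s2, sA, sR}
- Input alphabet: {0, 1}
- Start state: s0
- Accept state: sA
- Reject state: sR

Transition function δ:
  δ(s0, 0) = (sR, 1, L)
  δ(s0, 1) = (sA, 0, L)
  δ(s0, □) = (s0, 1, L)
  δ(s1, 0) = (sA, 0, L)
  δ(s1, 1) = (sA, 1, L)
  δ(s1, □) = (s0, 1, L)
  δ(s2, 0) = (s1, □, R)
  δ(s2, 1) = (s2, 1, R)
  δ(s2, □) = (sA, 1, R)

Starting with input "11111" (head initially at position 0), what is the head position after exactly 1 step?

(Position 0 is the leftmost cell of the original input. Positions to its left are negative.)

Execution trace (head position shown):
Step 0: [s0]11111  (head at position 0)
Step 1: move left → [sA]□01111  (head at position -1)

After 1 step, the head is at position -1.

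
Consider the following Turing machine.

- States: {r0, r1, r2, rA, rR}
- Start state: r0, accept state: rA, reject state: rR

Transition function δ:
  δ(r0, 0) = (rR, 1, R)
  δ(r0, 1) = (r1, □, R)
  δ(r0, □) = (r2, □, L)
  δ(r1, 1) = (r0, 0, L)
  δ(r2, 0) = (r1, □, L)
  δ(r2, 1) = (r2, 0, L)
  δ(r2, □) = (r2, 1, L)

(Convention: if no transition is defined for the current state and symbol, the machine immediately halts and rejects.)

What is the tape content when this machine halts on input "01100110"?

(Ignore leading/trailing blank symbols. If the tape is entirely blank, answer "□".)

Execution trace:
Initial: [r0]01100110
Step 1: δ(r0, 0) = (rR, 1, R) → 1[rR]1100110

The machine reaches the reject state rR and halts.

Final tape (ignoring leading/trailing blanks): 11100110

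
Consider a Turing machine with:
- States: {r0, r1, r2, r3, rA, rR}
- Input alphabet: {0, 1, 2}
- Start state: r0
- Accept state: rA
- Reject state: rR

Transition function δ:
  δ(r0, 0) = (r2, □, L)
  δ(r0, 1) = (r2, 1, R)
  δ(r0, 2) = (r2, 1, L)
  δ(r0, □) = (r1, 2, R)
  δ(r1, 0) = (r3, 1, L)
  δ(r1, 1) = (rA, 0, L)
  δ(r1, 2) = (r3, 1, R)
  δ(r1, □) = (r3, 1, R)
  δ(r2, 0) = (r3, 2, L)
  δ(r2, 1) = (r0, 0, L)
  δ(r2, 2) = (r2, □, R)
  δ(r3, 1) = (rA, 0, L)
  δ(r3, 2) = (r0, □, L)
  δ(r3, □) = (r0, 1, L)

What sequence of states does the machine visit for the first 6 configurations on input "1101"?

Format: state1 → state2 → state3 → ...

Execution trace:
Initial: [r0]1101
Step 1: δ(r0, 1) = (r2, 1, R) → 1[r2]101
Step 2: δ(r2, 1) = (r0, 0, L) → [r0]1001
Step 3: δ(r0, 1) = (r2, 1, R) → 1[r2]001
Step 4: δ(r2, 0) = (r3, 2, L) → [r3]1201
Step 5: δ(r3, 1) = (rA, 0, L) → [rA]□0201

The machine reaches the accept state rA and halts.

State sequence: r0 → r2 → r0 → r2 → r3 → rA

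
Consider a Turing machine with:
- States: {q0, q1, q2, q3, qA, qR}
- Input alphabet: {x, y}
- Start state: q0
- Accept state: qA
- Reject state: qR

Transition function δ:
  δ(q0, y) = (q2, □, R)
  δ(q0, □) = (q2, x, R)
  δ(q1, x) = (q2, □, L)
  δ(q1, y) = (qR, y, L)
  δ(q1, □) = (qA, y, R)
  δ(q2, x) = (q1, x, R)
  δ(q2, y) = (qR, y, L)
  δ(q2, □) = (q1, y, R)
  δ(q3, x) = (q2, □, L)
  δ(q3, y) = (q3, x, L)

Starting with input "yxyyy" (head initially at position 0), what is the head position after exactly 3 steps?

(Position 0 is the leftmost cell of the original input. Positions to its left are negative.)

Execution trace (head position shown):
Step 0: [q0]yxyyy  (head at position 0)
Step 1: move right → □[q2]xyyy  (head at position 1)
Step 2: move right → □x[q1]yyy  (head at position 2)
Step 3: move left → □[qR]xyyy  (head at position 1)

After 3 steps, the head is at position 1.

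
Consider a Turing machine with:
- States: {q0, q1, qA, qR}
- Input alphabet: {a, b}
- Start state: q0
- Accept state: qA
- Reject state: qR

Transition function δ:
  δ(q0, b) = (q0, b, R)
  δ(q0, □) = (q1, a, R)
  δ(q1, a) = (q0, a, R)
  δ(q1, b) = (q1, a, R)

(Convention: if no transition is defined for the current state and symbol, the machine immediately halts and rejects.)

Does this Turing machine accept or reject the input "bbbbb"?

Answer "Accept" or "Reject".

Execution trace:
Initial: [q0]bbbbb
Step 1: δ(q0, b) = (q0, b, R) → b[q0]bbbb
Step 2: δ(q0, b) = (q0, b, R) → bb[q0]bbb
Step 3: δ(q0, b) = (q0, b, R) → bbb[q0]bb
Step 4: δ(q0, b) = (q0, b, R) → bbbb[q0]b
Step 5: δ(q0, b) = (q0, b, R) → bbbbb[q0]□
Step 6: δ(q0, □) = (q1, a, R) → bbbbba[q1]□

No transition is defined for δ(q1, □). By convention the machine halts and rejects.

Answer: Reject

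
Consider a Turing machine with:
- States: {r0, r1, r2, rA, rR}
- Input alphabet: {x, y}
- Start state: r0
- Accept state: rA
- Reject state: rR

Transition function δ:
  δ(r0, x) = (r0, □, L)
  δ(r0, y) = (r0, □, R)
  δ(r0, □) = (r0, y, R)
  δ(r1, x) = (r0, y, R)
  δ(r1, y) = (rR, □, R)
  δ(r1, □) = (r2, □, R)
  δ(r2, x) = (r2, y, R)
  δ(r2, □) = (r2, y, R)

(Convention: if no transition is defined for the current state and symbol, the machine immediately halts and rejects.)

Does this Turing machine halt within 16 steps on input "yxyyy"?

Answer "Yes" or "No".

Execution trace:
Initial: [r0]yxyyy
Step 1: δ(r0, y) = (r0, □, R) → □[r0]xyyy
Step 2: δ(r0, x) = (r0, □, L) → [r0]□□yyy
Step 3: δ(r0, □) = (r0, y, R) → y[r0]□yyy
Step 4: δ(r0, □) = (r0, y, R) → yy[r0]yyy
Step 5: δ(r0, y) = (r0, □, R) → yy□[r0]yy
Step 6: δ(r0, y) = (r0, □, R) → yy□□[r0]y
Step 7: δ(r0, y) = (r0, □, R) → yy□□□[r0]□
Step 8: δ(r0, □) = (r0, y, R) → yy□□□y[r0]□
Step 9: δ(r0, □) = (r0, y, R) → yy□□□yy[r0]□
Step 10: δ(r0, □) = (r0, y, R) → yy□□□yyy[r0]□
Step 11: δ(r0, □) = (r0, y, R) → yy□□□yyyy[r0]□
Step 12: δ(r0, □) = (r0, y, R) → yy□□□yyyyy[r0]□
Step 13: δ(r0, □) = (r0, y, R) → yy□□□yyyyyy[r0]□
Step 14: δ(r0, □) = (r0, y, R) → yy□□□yyyyyyy[r0]□
Step 15: δ(r0, □) = (r0, y, R) → yy□□□yyyyyyyy[r0]□
Step 16: δ(r0, □) = (r0, y, R) → yy□□□yyyyyyyyy[r0]□

The machine has not reached a halting state after 16 steps.
The machine did not halt within the 16-step bound.

Answer: No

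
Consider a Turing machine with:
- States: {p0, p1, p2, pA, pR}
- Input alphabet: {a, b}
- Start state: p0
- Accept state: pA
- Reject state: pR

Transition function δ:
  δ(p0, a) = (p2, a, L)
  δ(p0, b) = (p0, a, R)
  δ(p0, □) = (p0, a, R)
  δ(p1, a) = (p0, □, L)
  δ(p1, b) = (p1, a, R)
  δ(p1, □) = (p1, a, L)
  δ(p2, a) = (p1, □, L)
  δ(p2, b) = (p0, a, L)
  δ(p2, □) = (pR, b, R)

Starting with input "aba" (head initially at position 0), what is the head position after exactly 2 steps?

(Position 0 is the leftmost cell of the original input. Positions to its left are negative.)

Execution trace (head position shown):
Step 0: [p0]aba  (head at position 0)
Step 1: move left → [p2]□aba  (head at position -1)
Step 2: move right → b[pR]aba  (head at position 0)

After 2 steps, the head is at position 0.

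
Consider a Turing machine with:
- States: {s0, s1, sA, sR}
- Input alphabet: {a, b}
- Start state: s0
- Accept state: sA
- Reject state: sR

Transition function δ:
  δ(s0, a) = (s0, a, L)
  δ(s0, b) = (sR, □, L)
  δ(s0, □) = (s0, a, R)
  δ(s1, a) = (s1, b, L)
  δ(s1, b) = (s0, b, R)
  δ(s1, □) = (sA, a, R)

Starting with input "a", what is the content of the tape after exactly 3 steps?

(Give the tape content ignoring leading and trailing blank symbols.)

Execution trace:
Initial: [s0]a
Step 1: δ(s0, a) = (s0, a, L) → [s0]□a
Step 2: δ(s0, □) = (s0, a, R) → a[s0]a
Step 3: δ(s0, a) = (s0, a, L) → [s0]aa

After 3 steps, the tape (ignoring leading/trailing blanks) is: aa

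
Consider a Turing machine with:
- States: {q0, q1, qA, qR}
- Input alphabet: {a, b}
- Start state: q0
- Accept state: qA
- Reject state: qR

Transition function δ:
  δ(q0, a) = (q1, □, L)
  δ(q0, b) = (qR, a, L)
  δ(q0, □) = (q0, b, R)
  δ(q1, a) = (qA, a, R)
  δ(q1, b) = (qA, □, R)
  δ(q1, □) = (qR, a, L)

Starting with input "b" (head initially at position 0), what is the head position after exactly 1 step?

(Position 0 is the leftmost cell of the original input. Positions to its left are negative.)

Execution trace (head position shown):
Step 0: [q0]b  (head at position 0)
Step 1: move left → [qR]□a  (head at position -1)

After 1 step, the head is at position -1.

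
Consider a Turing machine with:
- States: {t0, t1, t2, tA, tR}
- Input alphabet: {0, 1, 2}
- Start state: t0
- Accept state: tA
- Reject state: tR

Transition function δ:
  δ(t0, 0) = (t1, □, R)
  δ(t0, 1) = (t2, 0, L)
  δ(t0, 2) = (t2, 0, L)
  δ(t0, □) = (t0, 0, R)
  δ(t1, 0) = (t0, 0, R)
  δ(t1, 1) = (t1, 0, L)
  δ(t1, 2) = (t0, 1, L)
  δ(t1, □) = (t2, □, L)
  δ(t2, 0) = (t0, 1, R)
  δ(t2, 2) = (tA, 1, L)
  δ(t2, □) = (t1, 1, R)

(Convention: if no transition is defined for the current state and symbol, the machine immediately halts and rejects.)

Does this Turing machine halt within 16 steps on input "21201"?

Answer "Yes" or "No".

Execution trace:
Initial: [t0]21201
Step 1: δ(t0, 2) = (t2, 0, L) → [t2]□01201
Step 2: δ(t2, □) = (t1, 1, R) → 1[t1]01201
Step 3: δ(t1, 0) = (t0, 0, R) → 10[t0]1201
Step 4: δ(t0, 1) = (t2, 0, L) → 1[t2]00201
Step 5: δ(t2, 0) = (t0, 1, R) → 11[t0]0201
Step 6: δ(t0, 0) = (t1, □, R) → 11□[t1]201
Step 7: δ(t1, 2) = (t0, 1, L) → 11[t0]□101
Step 8: δ(t0, □) = (t0, 0, R) → 110[t0]101
Step 9: δ(t0, 1) = (t2, 0, L) → 11[t2]0001
Step 10: δ(t2, 0) = (t0, 1, R) → 111[t0]001
Step 11: δ(t0, 0) = (t1, □, R) → 111□[t1]01
Step 12: δ(t1, 0) = (t0, 0, R) → 111□0[t0]1
Step 13: δ(t0, 1) = (t2, 0, L) → 111□[t2]00
Step 14: δ(t2, 0) = (t0, 1, R) → 111□1[t0]0
Step 15: δ(t0, 0) = (t1, □, R) → 111□1□[t1]□
Step 16: δ(t1, □) = (t2, □, L) → 111□1[t2]□□

The machine has not reached a halting state after 16 steps.
The machine did not halt within the 16-step bound.

Answer: No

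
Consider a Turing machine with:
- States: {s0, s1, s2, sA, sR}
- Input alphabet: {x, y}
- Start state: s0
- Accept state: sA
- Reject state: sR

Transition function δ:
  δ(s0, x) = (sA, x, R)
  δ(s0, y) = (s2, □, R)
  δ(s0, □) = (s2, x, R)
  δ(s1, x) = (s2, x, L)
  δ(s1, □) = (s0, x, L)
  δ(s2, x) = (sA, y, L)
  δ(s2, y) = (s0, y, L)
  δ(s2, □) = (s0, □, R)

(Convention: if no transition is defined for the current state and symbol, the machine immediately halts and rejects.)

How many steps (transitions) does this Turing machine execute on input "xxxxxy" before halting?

Execution trace:
Initial: [s0]xxxxxy
Step 1: δ(s0, x) = (sA, x, R) → x[sA]xxxxy

The machine reaches the accept state sA and halts.

The machine executed 1 step before halting.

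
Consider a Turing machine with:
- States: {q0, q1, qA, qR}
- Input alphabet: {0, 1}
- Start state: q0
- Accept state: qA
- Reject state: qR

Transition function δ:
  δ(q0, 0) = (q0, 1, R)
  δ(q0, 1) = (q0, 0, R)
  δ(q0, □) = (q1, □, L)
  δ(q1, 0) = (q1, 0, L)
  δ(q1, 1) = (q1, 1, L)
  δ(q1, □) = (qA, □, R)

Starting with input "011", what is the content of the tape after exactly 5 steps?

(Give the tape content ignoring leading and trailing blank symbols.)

Execution trace:
Initial: [q0]011
Step 1: δ(q0, 0) = (q0, 1, R) → 1[q0]11
Step 2: δ(q0, 1) = (q0, 0, R) → 10[q0]1
Step 3: δ(q0, 1) = (q0, 0, R) → 100[q0]□
Step 4: δ(q0, □) = (q1, □, L) → 10[q1]0□
Step 5: δ(q1, 0) = (q1, 0, L) → 1[q1]00□

After 5 steps, the tape (ignoring leading/trailing blanks) is: 100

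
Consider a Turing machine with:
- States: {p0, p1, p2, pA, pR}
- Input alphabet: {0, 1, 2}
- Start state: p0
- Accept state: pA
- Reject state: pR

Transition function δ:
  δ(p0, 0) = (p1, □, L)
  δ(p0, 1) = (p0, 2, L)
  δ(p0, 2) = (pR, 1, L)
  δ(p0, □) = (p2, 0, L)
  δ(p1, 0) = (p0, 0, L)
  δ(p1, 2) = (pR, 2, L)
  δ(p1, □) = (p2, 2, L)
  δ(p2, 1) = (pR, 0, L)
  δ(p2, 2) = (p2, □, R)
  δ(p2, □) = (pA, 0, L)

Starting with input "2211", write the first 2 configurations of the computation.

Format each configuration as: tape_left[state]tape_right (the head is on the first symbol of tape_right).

Transitions applied:
Step 1: δ(p0, 2) = (pR, 1, L)

The first 2 configurations are:
[p0]2211 ⊢ [pR]□1211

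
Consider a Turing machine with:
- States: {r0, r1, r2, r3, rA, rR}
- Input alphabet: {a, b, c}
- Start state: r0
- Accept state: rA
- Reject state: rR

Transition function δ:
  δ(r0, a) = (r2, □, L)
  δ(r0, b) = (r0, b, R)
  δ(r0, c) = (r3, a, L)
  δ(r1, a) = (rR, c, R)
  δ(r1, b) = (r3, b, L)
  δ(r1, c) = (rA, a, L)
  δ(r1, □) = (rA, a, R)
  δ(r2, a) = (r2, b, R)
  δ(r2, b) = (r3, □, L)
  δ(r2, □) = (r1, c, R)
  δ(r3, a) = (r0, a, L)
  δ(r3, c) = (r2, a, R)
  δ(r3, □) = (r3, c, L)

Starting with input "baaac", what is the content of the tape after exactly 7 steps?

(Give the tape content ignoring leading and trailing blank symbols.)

Execution trace:
Initial: [r0]baaac
Step 1: δ(r0, b) = (r0, b, R) → b[r0]aaac
Step 2: δ(r0, a) = (r2, □, L) → [r2]b□aac
Step 3: δ(r2, b) = (r3, □, L) → [r3]□□□aac
Step 4: δ(r3, □) = (r3, c, L) → [r3]□c□□aac
Step 5: δ(r3, □) = (r3, c, L) → [r3]□cc□□aac
Step 6: δ(r3, □) = (r3, c, L) → [r3]□ccc□□aac
Step 7: δ(r3, □) = (r3, c, L) → [r3]□cccc□□aac

After 7 steps, the tape (ignoring leading/trailing blanks) is: cccc□□aac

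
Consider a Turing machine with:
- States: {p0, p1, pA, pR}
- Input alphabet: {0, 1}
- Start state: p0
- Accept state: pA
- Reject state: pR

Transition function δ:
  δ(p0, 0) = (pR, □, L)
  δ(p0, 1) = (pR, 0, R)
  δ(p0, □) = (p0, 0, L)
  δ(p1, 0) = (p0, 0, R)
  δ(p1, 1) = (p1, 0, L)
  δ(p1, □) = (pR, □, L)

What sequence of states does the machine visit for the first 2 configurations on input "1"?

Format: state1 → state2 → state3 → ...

Execution trace:
Initial: [p0]1
Step 1: δ(p0, 1) = (pR, 0, R) → 0[pR]□

The machine reaches the reject state pR and halts.

State sequence: p0 → pR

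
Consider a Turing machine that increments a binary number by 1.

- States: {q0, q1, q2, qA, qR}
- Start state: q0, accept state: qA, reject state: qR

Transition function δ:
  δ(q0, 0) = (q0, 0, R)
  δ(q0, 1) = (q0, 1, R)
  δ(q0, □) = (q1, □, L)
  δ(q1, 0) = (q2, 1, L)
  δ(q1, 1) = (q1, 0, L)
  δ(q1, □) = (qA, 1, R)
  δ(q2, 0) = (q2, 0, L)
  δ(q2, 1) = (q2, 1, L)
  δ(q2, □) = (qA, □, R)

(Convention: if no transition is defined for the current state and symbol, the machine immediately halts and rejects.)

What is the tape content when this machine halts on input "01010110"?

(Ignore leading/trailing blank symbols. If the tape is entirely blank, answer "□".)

Execution trace:
Initial: [q0]01010110
Step 1: δ(q0, 0) = (q0, 0, R) → 0[q0]1010110
Step 2: δ(q0, 1) = (q0, 1, R) → 01[q0]010110
Step 3: δ(q0, 0) = (q0, 0, R) → 010[q0]10110
Step 4: δ(q0, 1) = (q0, 1, R) → 0101[q0]0110
Step 5: δ(q0, 0) = (q0, 0, R) → 01010[q0]110
Step 6: δ(q0, 1) = (q0, 1, R) → 010101[q0]10
Step 7: δ(q0, 1) = (q0, 1, R) → 0101011[q0]0
Step 8: δ(q0, 0) = (q0, 0, R) → 01010110[q0]□
Step 9: δ(q0, □) = (q1, □, L) → 0101011[q1]0□
Step 10: δ(q1, 0) = (q2, 1, L) → 010101[q2]11□
Step 11: δ(q2, 1) = (q2, 1, L) → 01010[q2]111□
Step 12: δ(q2, 1) = (q2, 1, L) → 0101[q2]0111□
Step 13: δ(q2, 0) = (q2, 0, L) → 010[q2]10111□
Step 14: δ(q2, 1) = (q2, 1, L) → 01[q2]010111□
Step 15: δ(q2, 0) = (q2, 0, L) → 0[q2]1010111□
Step 16: δ(q2, 1) = (q2, 1, L) → [q2]01010111□
Step 17: δ(q2, 0) = (q2, 0, L) → [q2]□01010111□
Step 18: δ(q2, □) = (qA, □, R) → □[qA]01010111□

The machine reaches the accept state qA and halts.

Final tape (ignoring leading/trailing blanks): 01010111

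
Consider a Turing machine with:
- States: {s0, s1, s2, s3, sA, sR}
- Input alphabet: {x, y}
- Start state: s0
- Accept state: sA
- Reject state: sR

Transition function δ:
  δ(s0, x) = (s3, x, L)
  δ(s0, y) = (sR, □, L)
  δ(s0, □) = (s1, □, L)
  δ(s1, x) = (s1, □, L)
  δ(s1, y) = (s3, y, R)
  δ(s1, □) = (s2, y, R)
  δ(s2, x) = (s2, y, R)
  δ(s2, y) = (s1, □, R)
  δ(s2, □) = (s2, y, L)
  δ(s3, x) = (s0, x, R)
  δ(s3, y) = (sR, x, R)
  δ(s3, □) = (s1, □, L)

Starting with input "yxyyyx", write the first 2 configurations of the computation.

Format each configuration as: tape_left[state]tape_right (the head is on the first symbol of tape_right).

Transitions applied:
Step 1: δ(s0, y) = (sR, □, L)

The first 2 configurations are:
[s0]yxyyyx ⊢ [sR]□□xyyyx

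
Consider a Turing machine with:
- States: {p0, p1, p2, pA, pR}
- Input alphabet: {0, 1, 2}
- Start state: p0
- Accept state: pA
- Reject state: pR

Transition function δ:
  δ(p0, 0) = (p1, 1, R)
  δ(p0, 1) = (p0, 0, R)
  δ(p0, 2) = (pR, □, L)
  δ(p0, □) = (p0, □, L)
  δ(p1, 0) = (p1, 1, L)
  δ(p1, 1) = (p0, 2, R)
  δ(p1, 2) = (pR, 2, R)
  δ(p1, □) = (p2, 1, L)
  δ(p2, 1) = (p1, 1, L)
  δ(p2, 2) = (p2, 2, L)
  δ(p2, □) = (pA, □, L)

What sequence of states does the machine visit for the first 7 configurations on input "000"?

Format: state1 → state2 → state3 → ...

Execution trace:
Initial: [p0]000
Step 1: δ(p0, 0) = (p1, 1, R) → 1[p1]00
Step 2: δ(p1, 0) = (p1, 1, L) → [p1]110
Step 3: δ(p1, 1) = (p0, 2, R) → 2[p0]10
Step 4: δ(p0, 1) = (p0, 0, R) → 20[p0]0
Step 5: δ(p0, 0) = (p1, 1, R) → 201[p1]□
Step 6: δ(p1, □) = (p2, 1, L) → 20[p2]11

State sequence: p0 → p1 → p1 → p0 → p0 → p1 → p2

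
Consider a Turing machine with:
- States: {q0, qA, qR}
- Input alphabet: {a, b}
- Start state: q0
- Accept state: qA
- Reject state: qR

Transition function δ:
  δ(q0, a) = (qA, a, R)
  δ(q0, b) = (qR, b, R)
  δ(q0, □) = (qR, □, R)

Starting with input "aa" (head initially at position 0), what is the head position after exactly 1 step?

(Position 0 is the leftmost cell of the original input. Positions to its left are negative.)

Execution trace (head position shown):
Step 0: [q0]aa  (head at position 0)
Step 1: move right → a[qA]a  (head at position 1)

After 1 step, the head is at position 1.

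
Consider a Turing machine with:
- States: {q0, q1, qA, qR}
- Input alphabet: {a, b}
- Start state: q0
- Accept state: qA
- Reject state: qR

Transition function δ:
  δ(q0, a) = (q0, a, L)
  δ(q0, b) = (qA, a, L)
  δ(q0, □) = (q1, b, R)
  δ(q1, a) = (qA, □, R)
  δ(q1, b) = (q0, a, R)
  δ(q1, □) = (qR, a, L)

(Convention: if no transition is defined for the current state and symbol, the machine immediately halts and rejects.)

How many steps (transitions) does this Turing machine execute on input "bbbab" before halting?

Execution trace:
Initial: [q0]bbbab
Step 1: δ(q0, b) = (qA, a, L) → [qA]□abbab

The machine reaches the accept state qA and halts.

The machine executed 1 step before halting.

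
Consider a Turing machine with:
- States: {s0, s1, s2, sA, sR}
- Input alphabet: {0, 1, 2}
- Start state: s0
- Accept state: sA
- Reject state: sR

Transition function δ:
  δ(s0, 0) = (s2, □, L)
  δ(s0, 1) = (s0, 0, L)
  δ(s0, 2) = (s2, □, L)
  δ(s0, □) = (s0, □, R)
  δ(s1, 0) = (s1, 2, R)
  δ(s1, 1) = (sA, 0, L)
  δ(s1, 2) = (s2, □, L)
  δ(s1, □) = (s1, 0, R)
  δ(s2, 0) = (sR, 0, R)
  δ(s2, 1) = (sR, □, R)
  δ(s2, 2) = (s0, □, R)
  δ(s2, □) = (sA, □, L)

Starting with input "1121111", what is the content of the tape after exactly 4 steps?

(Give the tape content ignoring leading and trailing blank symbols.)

Execution trace:
Initial: [s0]1121111
Step 1: δ(s0, 1) = (s0, 0, L) → [s0]□0121111
Step 2: δ(s0, □) = (s0, □, R) → □[s0]0121111
Step 3: δ(s0, 0) = (s2, □, L) → [s2]□□121111
Step 4: δ(s2, □) = (sA, □, L) → [sA]□□□121111

The machine reaches the accept state sA and halts.

After 4 steps, the tape (ignoring leading/trailing blanks) is: 121111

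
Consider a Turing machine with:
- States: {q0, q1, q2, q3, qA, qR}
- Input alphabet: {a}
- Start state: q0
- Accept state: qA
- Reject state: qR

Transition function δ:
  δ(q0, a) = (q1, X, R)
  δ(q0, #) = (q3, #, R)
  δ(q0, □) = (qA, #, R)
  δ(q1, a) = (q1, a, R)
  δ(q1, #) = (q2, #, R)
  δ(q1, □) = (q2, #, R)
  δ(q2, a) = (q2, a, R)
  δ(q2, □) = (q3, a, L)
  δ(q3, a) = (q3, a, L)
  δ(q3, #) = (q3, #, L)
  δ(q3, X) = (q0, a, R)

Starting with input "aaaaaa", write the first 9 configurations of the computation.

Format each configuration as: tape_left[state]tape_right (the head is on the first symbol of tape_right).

Transitions applied:
Step 1: δ(q0, a) = (q1, X, R)
Step 2: δ(q1, a) = (q1, a, R)
Step 3: δ(q1, a) = (q1, a, R)
Step 4: δ(q1, a) = (q1, a, R)
Step 5: δ(q1, a) = (q1, a, R)
Step 6: δ(q1, a) = (q1, a, R)
Step 7: δ(q1, □) = (q2, #, R)
Step 8: δ(q2, □) = (q3, a, L)

The first 9 configurations are:
[q0]aaaaaa ⊢ X[q1]aaaaa ⊢ Xa[q1]aaaa ⊢ Xaa[q1]aaa ⊢ Xaaa[q1]aa ⊢ Xaaaa[q1]a ⊢ Xaaaaa[q1]□ ⊢ Xaaaaa#[q2]□ ⊢ Xaaaaa[q3]#a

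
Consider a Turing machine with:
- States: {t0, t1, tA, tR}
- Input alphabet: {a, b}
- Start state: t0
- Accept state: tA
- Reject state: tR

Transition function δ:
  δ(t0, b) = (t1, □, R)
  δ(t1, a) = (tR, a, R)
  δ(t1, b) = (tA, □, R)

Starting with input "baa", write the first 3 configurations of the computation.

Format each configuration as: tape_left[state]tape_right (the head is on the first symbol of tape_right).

Transitions applied:
Step 1: δ(t0, b) = (t1, □, R)
Step 2: δ(t1, a) = (tR, a, R)

The first 3 configurations are:
[t0]baa ⊢ □[t1]aa ⊢ □a[tR]a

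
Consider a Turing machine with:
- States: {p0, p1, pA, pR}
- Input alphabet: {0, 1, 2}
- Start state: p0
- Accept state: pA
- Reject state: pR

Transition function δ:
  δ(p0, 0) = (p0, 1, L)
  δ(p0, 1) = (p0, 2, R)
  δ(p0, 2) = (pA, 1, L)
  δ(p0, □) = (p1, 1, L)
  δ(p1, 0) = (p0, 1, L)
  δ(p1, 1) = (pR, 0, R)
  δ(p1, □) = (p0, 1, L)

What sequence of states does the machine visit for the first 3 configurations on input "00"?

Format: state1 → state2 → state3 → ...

Execution trace:
Initial: [p0]00
Step 1: δ(p0, 0) = (p0, 1, L) → [p0]□10
Step 2: δ(p0, □) = (p1, 1, L) → [p1]□110

State sequence: p0 → p0 → p1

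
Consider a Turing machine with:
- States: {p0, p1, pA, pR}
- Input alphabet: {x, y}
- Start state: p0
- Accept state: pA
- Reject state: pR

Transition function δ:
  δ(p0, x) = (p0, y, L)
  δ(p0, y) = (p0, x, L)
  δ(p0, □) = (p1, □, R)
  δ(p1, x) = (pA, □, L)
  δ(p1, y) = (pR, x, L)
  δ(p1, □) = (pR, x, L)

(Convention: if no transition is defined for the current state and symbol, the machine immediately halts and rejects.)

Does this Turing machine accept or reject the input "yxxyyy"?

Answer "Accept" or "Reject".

Execution trace:
Initial: [p0]yxxyyy
Step 1: δ(p0, y) = (p0, x, L) → [p0]□xxxyyy
Step 2: δ(p0, □) = (p1, □, R) → □[p1]xxxyyy
Step 3: δ(p1, x) = (pA, □, L) → [pA]□□xxyyy

The machine reaches the accept state pA and halts.

Answer: Accept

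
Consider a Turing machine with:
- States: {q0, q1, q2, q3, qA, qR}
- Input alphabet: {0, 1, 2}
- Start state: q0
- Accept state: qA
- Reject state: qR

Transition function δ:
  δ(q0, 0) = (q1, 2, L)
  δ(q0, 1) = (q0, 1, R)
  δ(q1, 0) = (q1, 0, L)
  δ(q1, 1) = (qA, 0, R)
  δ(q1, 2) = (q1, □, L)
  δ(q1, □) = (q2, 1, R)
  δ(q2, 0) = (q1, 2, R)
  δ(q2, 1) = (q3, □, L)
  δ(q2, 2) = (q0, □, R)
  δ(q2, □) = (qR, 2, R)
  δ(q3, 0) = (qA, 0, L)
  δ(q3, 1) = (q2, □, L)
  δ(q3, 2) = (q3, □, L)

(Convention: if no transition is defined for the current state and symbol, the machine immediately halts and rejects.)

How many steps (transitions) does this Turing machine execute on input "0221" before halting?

Execution trace:
Initial: [q0]0221
Step 1: δ(q0, 0) = (q1, 2, L) → [q1]□2221
Step 2: δ(q1, □) = (q2, 1, R) → 1[q2]2221
Step 3: δ(q2, 2) = (q0, □, R) → 1□[q0]221

No transition is defined for δ(q0, 2). By convention the machine halts and rejects.

The machine executed 3 steps before halting.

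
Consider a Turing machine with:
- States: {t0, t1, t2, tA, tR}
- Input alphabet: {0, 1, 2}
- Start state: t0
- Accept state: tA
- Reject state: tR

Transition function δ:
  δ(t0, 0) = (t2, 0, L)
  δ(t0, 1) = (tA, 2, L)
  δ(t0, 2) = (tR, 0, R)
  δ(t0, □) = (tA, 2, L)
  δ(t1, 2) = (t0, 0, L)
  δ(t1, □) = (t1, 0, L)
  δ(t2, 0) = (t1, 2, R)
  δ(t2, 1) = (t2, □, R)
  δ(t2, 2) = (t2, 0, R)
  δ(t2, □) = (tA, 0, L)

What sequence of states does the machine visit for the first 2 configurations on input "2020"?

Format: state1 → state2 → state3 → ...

Execution trace:
Initial: [t0]2020
Step 1: δ(t0, 2) = (tR, 0, R) → 0[tR]020

The machine reaches the reject state tR and halts.

State sequence: t0 → tR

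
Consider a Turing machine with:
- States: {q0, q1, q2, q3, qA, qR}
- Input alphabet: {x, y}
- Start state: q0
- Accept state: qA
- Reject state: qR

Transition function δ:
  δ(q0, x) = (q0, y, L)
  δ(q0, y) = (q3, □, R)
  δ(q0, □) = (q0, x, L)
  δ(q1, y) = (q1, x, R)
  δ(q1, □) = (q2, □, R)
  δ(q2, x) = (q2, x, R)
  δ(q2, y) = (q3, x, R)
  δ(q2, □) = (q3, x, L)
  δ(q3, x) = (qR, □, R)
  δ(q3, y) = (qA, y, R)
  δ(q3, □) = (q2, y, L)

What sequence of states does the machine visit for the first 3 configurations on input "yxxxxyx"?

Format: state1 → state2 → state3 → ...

Execution trace:
Initial: [q0]yxxxxyx
Step 1: δ(q0, y) = (q3, □, R) → □[q3]xxxxyx
Step 2: δ(q3, x) = (qR, □, R) → □□[qR]xxxyx

The machine reaches the reject state qR and halts.

State sequence: q0 → q3 → qR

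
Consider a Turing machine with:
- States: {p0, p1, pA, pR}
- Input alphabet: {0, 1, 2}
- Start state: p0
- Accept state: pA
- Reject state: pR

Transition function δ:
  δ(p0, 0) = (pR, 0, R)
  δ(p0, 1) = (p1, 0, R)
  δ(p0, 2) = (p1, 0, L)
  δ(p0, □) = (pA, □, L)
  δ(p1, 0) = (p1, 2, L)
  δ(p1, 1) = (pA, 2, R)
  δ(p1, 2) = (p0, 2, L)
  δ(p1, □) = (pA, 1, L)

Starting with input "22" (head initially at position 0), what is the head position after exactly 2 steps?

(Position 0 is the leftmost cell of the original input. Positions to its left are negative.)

Execution trace (head position shown):
Step 0: [p0]22  (head at position 0)
Step 1: move left → [p1]□02  (head at position -1)
Step 2: move left → [pA]□102  (head at position -2)

After 2 steps, the head is at position -2.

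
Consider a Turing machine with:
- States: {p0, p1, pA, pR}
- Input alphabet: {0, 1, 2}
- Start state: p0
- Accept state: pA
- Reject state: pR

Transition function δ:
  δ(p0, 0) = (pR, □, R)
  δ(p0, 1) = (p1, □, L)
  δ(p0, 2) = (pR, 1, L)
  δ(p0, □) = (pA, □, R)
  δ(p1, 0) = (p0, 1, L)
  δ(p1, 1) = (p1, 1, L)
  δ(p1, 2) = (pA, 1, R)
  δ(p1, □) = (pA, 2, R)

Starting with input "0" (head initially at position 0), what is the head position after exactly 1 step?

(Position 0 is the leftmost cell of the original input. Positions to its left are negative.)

Execution trace (head position shown):
Step 0: [p0]0  (head at position 0)
Step 1: move right → □[pR]□  (head at position 1)

After 1 step, the head is at position 1.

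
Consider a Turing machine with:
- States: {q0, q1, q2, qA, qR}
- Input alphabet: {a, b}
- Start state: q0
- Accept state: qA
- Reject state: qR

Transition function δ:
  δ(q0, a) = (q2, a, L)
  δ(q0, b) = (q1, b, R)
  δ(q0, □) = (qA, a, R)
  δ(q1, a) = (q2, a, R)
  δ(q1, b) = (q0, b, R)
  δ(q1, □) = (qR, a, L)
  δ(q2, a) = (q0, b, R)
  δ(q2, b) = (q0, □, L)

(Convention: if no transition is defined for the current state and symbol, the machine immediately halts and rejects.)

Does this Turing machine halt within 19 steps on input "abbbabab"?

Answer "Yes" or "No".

Execution trace:
Initial: [q0]abbbabab
Step 1: δ(q0, a) = (q2, a, L) → [q2]□abbbabab

No transition is defined for δ(q2, □). By convention the machine halts and rejects.
The machine halted after 1 step (within the 19-step bound).

Answer: Yes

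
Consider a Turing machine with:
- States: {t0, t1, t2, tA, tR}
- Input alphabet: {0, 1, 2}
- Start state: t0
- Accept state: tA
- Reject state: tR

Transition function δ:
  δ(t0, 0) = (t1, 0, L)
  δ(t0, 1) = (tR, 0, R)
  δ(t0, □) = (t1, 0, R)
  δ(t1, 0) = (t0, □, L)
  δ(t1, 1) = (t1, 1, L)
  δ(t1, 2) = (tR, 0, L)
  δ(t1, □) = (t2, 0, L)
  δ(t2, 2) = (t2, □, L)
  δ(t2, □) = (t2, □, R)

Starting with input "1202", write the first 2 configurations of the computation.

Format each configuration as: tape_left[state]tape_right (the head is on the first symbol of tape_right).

Transitions applied:
Step 1: δ(t0, 1) = (tR, 0, R)

The first 2 configurations are:
[t0]1202 ⊢ 0[tR]202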